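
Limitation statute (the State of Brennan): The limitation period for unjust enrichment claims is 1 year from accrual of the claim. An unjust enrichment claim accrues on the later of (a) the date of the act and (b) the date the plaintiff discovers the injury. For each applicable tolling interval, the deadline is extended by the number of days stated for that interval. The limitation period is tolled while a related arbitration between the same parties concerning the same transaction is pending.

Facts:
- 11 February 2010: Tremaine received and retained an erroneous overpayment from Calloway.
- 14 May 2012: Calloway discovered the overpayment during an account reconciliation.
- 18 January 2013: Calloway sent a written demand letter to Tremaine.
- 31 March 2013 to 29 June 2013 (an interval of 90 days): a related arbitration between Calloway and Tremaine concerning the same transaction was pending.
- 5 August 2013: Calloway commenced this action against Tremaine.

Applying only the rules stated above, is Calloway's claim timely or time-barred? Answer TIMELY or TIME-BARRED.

TIMELY

Because discovery on 14 May 2012 post-dates the 11 February 2010 act, accrual under the later-of rule falls on 14 May 2012.
1 year from 14 May 2012 is 14 May 2013.
The pending related arbitration from 31 March 2013 to 29 June 2013 tolled the period for 90 days, extending the deadline to 12 August 2013.
Nothing else in the chronology tolls or restarts the period.
Calloway filed on 5 August 2013, before the 12 August 2013 deadline, so the action is timely.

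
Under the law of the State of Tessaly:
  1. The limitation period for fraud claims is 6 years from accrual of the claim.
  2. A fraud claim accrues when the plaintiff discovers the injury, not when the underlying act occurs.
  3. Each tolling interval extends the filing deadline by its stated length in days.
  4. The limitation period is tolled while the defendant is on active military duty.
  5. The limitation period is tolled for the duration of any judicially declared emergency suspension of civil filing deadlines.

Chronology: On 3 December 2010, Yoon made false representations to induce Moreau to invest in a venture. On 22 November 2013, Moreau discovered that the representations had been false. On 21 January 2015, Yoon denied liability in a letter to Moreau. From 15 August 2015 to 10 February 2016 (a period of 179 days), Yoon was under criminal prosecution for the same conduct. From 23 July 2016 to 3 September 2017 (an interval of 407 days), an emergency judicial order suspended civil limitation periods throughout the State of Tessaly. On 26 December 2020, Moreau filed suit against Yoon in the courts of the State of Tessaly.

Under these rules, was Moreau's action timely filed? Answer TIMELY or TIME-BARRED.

TIMELY

Under the discovery rule, the claim accrued on 22 November 2013, when Moreau discovered the injury — not on the 3 December 2010 date of the underlying act.
6 years from 22 November 2013 is 22 November 2019.
Because the emergency suspension of filing deadlines ran from 23 July 2016 to 3 September 2017, the deadline is extended by 407 days to 2 January 2021.
Although a criminal prosecution ran from 15 August 2015 to 10 February 2016, the stated rules do not make that a tolling event, so it is disregarded.
None of the other events listed affects the running of the period under the stated rules.
Moreau filed on 26 December 2020, before the 2 January 2021 deadline, so the action is timely.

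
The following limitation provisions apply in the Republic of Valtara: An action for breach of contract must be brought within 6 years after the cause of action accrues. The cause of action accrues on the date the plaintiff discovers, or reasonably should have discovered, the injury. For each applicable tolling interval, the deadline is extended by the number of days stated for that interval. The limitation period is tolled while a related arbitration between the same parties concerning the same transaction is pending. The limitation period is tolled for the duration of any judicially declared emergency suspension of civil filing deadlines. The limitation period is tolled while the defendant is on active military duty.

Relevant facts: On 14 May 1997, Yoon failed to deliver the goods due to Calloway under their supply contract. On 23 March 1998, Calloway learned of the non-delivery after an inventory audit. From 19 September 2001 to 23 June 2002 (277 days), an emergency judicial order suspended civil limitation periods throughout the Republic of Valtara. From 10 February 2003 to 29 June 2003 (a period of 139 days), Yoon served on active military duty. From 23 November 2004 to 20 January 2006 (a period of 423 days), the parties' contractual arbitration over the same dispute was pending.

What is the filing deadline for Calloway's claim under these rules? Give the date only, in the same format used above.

Under the discovery rule, the claim accrued on 23 March 1998, when Calloway discovered the injury — not on the 14 May 1997 date of the underlying act.
Adding the 6 years base period to 23 March 1998 gives a deadline of 23 March 2004, before any tolling.
Because the emergency suspension of filing deadlines ran from 19 September 2001 to 23 June 2002, the deadline is extended by 277 days to 25 December 2004.
The period was tolled for 139 days by the defendant's active military service (10 February 2003 to 29 June 2003), pushing the deadline to 13 May 2005.
The period was tolled for 423 days by the pending related arbitration (23 November 2004 to 20 January 2006), pushing the deadline to 10 July 2006.

10 July 2006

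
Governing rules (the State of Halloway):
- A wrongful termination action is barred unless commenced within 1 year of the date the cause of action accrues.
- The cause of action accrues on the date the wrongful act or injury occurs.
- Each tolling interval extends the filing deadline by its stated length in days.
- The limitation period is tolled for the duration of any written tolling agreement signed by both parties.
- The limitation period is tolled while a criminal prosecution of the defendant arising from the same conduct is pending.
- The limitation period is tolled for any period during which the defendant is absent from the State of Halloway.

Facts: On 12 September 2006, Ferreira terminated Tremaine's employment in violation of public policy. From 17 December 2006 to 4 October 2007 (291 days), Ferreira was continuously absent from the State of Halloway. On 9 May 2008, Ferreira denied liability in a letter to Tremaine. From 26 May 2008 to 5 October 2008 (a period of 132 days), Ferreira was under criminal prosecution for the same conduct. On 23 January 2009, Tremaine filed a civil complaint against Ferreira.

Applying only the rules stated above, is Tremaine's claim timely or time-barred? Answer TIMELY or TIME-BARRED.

The claim accrued on 12 September 2006, when the wrongful act occurred.
The untolled deadline — 1 year after 12 September 2006 — is 12 September 2007.
Because the defendant's absence from the jurisdiction ran from 17 December 2006 to 4 October 2007, the deadline is extended by 291 days to 29 June 2008.
Because the pending criminal prosecution ran from 26 May 2008 to 5 October 2008, the deadline is extended by 132 days to 8 November 2008.
Nothing else in the chronology tolls or restarts the period.
The 23 January 2009 filing falls after the 8 November 2008 deadline; the claim is time-barred.

TIME-BARRED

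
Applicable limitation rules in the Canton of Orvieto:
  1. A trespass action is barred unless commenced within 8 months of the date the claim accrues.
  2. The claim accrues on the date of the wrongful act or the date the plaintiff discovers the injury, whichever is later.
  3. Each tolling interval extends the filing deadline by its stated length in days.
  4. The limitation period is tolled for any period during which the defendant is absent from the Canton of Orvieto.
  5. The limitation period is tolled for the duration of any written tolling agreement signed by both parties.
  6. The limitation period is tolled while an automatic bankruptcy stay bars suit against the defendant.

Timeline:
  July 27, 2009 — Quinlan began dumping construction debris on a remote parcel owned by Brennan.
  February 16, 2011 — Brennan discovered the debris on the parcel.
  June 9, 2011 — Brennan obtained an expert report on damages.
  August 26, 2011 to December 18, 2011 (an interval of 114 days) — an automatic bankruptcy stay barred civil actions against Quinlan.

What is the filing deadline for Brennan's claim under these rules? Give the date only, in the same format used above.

February 7, 2012

Taking the later of the act (July 27, 2009) and discovery (February 16, 2011), the claim accrued on February 16, 2011.
Adding the 8 months base period to February 16, 2011 gives a deadline of October 16, 2011, before any tolling.
The automatic bankruptcy stay from August 26, 2011 to December 18, 2011 tolled the period for 114 days, extending the deadline to February 7, 2012.
The other events in the timeline have no effect on the limitation period under the stated rules.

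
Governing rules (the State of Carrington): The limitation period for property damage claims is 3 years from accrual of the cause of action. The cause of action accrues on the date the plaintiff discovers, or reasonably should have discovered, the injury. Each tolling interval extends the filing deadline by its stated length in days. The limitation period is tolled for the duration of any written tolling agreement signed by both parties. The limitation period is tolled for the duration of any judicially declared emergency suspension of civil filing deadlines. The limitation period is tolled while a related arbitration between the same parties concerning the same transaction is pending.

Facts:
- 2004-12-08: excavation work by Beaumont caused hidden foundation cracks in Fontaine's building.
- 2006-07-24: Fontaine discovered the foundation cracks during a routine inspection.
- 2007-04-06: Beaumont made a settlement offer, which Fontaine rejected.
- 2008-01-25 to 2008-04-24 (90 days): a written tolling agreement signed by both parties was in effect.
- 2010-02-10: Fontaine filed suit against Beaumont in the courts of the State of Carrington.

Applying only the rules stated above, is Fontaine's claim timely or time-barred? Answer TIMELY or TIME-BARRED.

TIME-BARRED

Accrual is tied to discovery, so the period began on 2006-07-24 rather than on 2004-12-08 when the act occurred.
3 years from 2006-07-24 is 2009-07-24.
The written tolling agreement from 2008-01-25 to 2008-04-24 tolled the period for 90 days, extending the deadline to 2009-10-22.
The other events in the timeline have no effect on the limitation period under the stated rules.
The 2010-02-10 filing falls after the 2009-10-22 deadline; the claim is time-barred.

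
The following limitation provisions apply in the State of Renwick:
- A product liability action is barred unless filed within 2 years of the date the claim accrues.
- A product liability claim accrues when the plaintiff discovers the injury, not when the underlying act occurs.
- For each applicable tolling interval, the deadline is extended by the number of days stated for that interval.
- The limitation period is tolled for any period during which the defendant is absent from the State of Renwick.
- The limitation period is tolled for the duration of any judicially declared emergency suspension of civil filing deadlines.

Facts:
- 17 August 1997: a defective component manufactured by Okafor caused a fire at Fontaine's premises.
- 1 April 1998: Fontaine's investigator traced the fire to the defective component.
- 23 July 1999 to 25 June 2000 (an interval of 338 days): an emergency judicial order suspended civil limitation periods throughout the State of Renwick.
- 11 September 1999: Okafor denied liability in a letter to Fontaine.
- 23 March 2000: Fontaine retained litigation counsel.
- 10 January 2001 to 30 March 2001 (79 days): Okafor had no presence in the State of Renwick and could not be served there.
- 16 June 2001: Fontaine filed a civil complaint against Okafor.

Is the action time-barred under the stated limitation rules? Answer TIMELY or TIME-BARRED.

The claim did not accrue until Fontaine discovered the injury on 1 April 1998; the 17 August 1997 act date does not start the clock under the stated rule.
2 years from 1 April 1998 is 1 April 2000.
Because the emergency suspension of filing deadlines ran from 23 July 1999 to 25 June 2000, the deadline is extended by 338 days to 5 March 2001.
Because the defendant's absence from the jurisdiction ran from 10 January 2001 to 30 March 2001, the deadline is extended by 79 days to 23 May 2001.
The other events in the timeline have no effect on the limitation period under the stated rules.
Fontaine filed on 16 June 2001, after the 23 May 2001 deadline, so the action is time-barred.

TIME-BARRED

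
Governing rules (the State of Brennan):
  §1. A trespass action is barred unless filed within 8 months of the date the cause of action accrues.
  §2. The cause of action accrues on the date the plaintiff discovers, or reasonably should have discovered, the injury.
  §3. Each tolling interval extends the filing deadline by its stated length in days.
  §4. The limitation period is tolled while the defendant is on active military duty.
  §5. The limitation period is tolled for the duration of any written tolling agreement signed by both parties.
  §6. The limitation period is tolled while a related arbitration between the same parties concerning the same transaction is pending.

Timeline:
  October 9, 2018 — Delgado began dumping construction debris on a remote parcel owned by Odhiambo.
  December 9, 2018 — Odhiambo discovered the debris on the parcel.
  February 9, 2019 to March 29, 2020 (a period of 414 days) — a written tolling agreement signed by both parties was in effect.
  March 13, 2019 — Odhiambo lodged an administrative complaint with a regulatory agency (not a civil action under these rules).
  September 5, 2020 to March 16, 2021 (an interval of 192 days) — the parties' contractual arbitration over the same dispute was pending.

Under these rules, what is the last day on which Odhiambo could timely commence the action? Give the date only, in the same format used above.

April 6, 2021

Under the discovery rule, the claim accrued on December 9, 2018, when Odhiambo discovered the injury — not on the October 9, 2018 date of the underlying act.
Adding the 8 months base period to December 9, 2018 gives a deadline of August 9, 2019, before any tolling.
The period was tolled for 414 days by the written tolling agreement (February 9, 2019 to March 29, 2020), pushing the deadline to September 26, 2020.
The pending related arbitration from September 5, 2020 to March 16, 2021 tolled the period for 192 days, extending the deadline to April 6, 2021.
The other events in the timeline have no effect on the limitation period under the stated rules.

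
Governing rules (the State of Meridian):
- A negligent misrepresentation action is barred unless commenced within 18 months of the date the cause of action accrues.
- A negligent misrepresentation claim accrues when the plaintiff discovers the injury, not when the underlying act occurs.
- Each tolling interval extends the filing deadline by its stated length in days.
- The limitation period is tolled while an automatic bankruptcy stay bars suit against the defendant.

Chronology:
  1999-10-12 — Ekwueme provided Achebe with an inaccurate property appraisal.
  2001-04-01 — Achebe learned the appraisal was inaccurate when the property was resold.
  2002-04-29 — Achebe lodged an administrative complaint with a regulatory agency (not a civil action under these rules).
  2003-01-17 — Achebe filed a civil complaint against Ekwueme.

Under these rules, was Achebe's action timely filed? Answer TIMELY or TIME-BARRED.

Under the discovery rule, the claim accrued on 2001-04-01, when Achebe discovered the injury — not on the 1999-10-12 date of the underlying act.
18 months from 2001-04-01 is 2002-10-01.
None of the other events listed affects the running of the period under the stated rules.
Achebe filed on 2003-01-17, after the 2002-10-01 deadline, so the action is time-barred.

TIME-BARRED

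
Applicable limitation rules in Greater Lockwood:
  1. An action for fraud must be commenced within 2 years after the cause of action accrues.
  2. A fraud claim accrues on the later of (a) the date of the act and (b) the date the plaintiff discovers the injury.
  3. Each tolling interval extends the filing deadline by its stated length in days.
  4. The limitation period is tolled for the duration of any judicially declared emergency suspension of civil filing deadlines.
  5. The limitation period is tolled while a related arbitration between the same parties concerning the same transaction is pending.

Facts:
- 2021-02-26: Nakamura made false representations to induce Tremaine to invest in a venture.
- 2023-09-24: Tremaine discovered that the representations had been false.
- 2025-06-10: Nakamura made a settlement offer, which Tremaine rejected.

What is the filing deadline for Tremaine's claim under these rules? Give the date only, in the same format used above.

2025-09-24

Taking the later of the act (2021-02-26) and discovery (2023-09-24), the claim accrued on 2023-09-24.
The untolled deadline — 2 years after 2023-09-24 — is 2025-09-24.
None of the other events listed affects the running of the period under the stated rules.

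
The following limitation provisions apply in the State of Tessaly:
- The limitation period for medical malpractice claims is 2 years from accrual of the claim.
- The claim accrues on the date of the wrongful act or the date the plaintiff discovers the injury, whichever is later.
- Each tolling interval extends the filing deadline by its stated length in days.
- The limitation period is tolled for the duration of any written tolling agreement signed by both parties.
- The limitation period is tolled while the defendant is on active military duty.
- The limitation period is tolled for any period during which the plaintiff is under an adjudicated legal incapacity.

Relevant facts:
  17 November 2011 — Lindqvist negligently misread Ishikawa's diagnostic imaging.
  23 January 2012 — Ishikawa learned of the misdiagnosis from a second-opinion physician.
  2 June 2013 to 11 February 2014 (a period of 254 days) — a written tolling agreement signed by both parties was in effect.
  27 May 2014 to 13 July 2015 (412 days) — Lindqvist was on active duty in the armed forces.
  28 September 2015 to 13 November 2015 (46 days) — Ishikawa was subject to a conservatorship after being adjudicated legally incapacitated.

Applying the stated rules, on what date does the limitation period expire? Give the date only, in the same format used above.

5 January 2016

Taking the later of the act (17 November 2011) and discovery (23 January 2012), the claim accrued on 23 January 2012.
2 years from 23 January 2012 is 23 January 2014.
The period was tolled for 254 days by the written tolling agreement (2 June 2013 to 11 February 2014), pushing the deadline to 4 October 2014.
Because the defendant's active military service ran from 27 May 2014 to 13 July 2015, the deadline is extended by 412 days to 20 November 2015.
The plaintiff's legal incapacity from 28 September 2015 to 13 November 2015 tolled the period for 46 days, extending the deadline to 5 January 2016.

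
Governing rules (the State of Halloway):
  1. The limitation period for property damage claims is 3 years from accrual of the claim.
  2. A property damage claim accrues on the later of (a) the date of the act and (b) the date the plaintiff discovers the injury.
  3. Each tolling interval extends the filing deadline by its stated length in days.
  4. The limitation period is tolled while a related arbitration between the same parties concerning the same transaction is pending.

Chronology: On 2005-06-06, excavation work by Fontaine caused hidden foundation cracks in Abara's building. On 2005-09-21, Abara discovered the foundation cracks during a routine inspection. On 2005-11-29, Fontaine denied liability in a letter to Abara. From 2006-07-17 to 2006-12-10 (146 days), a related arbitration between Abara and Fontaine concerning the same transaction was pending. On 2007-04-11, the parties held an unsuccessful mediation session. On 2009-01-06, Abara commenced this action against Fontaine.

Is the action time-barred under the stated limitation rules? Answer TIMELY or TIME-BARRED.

TIMELY

The claim accrued on 2005-09-21 — the later of the 2005-06-06 act and the 2005-09-21 discovery.
The untolled deadline — 3 years after 2005-09-21 — is 2008-09-21.
The period was tolled for 146 days by the pending related arbitration (2006-07-17 to 2006-12-10), pushing the deadline to 2009-02-14.
None of the other events listed affects the running of the period under the stated rules.
The 2009-01-06 filing precedes the 2009-02-14 deadline; the claim is timely.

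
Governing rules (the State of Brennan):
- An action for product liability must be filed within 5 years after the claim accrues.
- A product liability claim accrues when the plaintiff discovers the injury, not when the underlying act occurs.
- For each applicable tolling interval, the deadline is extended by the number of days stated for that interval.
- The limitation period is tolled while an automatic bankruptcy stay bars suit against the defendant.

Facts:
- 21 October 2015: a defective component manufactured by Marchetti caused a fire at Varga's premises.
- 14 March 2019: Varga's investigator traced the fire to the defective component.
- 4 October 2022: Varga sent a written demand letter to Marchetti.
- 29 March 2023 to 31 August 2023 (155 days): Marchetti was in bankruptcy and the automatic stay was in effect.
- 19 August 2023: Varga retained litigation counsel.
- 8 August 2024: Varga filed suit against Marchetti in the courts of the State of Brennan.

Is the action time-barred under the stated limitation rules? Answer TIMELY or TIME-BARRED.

Accrual is tied to discovery, so the period began on 14 March 2019 rather than on 21 October 2015 when the act occurred.
5 years from 14 March 2019 is 14 March 2024.
The period was tolled for 155 days by the automatic bankruptcy stay (29 March 2023 to 31 August 2023), pushing the deadline to 16 August 2024.
None of the other events listed affects the running of the period under the stated rules.
The 8 August 2024 filing precedes the 16 August 2024 deadline; the claim is timely.

TIMELY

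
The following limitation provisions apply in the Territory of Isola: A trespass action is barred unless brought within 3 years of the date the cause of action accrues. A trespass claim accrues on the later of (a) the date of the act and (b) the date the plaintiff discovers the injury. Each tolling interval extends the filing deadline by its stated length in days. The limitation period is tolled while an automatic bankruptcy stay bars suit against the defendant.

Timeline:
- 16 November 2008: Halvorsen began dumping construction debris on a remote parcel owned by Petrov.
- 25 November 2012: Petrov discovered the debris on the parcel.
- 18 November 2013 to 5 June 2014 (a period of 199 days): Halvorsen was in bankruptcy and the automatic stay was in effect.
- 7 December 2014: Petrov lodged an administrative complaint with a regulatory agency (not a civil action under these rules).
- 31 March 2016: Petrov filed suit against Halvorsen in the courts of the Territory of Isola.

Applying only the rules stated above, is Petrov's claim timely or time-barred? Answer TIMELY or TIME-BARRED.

TIMELY

Because discovery on 25 November 2012 post-dates the 16 November 2008 act, accrual under the later-of rule falls on 25 November 2012.
Adding the 3 years base period to 25 November 2012 gives a deadline of 25 November 2015, before any tolling.
The period was tolled for 199 days by the automatic bankruptcy stay (18 November 2013 to 5 June 2014), pushing the deadline to 11 June 2016.
None of the other events listed affects the running of the period under the stated rules.
The 31 March 2016 filing precedes the 11 June 2016 deadline; the claim is timely.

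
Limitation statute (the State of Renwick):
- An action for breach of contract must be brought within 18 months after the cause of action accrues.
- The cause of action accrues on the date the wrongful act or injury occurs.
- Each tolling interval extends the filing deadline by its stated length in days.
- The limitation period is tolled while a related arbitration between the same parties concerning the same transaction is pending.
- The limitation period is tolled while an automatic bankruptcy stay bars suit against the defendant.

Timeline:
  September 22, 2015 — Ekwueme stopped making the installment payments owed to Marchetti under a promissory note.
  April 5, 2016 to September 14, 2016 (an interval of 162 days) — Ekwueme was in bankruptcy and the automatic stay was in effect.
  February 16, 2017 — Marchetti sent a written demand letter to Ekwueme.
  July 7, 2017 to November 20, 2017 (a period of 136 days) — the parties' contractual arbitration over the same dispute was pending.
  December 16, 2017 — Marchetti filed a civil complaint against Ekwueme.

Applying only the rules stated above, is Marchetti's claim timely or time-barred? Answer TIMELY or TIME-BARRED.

TIMELY

The claim accrued on September 22, 2015, when the wrongful act occurred.
Adding the 18 months base period to September 22, 2015 gives a deadline of March 22, 2017, before any tolling.
Because the automatic bankruptcy stay ran from April 5, 2016 to September 14, 2016, the deadline is extended by 162 days to August 31, 2017.
The pending related arbitration from July 7, 2017 to November 20, 2017 tolled the period for 136 days, extending the deadline to January 14, 2018.
The other events in the timeline have no effect on the limitation period under the stated rules.
Filing on December 16, 2017 beat the January 14, 2018 deadline — the action is timely.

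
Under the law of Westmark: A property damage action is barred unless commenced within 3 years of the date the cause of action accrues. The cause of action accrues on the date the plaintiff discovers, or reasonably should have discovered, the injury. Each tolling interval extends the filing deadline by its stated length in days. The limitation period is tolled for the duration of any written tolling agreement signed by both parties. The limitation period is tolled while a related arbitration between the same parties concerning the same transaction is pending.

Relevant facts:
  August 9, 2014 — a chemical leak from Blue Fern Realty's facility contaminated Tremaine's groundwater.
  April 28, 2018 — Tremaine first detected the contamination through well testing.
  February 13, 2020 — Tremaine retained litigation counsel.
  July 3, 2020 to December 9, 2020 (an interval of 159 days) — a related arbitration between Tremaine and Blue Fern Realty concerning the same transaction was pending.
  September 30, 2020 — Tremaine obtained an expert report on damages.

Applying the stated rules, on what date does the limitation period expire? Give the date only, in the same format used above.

October 4, 2021

The claim did not accrue until Tremaine discovered the injury on April 28, 2018; the August 9, 2014 act date does not start the clock under the stated rule.
Adding the 3 years base period to April 28, 2018 gives a deadline of April 28, 2021, before any tolling.
The pending related arbitration from July 3, 2020 to December 9, 2020 tolled the period for 159 days, extending the deadline to October 4, 2021.
Nothing else in the chronology tolls or restarts the period.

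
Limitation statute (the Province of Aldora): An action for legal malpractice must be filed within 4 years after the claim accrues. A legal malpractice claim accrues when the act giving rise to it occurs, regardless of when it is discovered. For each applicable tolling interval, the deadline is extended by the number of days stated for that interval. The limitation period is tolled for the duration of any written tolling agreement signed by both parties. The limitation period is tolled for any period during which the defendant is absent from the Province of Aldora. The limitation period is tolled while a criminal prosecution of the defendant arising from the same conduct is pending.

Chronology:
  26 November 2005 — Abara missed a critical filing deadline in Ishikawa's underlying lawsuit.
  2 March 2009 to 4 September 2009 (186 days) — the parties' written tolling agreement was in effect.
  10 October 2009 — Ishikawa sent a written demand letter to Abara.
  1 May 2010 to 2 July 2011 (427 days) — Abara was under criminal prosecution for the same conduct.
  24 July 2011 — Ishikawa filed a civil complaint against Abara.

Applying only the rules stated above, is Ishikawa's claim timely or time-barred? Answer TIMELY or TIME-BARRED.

TIMELY

The limitation period began to run on 26 November 2005.
The untolled deadline — 4 years after 26 November 2005 — is 26 November 2009.
Because the written tolling agreement ran from 2 March 2009 to 4 September 2009, the deadline is extended by 186 days to 31 May 2010.
The period was tolled for 427 days by the pending criminal prosecution (1 May 2010 to 2 July 2011), pushing the deadline to 1 August 2011.
Nothing else in the chronology tolls or restarts the period.
Ishikawa filed on 24 July 2011, before the 1 August 2011 deadline, so the action is timely.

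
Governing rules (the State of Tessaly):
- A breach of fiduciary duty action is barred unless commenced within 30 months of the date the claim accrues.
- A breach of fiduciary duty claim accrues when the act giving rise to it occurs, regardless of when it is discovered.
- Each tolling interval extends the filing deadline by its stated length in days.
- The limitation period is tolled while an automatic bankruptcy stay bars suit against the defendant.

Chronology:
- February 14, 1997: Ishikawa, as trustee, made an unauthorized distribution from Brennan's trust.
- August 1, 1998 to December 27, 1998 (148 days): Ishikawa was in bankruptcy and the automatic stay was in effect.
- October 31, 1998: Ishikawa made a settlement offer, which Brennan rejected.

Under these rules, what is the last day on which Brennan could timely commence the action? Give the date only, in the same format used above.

The claim accrued on February 14, 1997, when the wrongful act occurred.
The untolled deadline — 30 months after February 14, 1997 — is August 14, 1999.
The automatic bankruptcy stay from August 1, 1998 to December 27, 1998 tolled the period for 148 days, extending the deadline to January 9, 2000.
None of the other events listed affects the running of the period under the stated rules.

January 9, 2000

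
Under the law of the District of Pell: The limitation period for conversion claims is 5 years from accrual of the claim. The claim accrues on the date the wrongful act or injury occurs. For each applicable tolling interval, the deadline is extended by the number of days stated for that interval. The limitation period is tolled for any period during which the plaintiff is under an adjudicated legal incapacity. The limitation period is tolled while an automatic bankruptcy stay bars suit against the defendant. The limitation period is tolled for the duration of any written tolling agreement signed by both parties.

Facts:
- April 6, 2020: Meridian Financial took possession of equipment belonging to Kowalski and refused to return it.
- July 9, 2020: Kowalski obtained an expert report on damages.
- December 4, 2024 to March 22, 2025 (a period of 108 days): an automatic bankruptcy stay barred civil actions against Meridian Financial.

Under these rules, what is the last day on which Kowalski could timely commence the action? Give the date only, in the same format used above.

The claim accrued on April 6, 2020, when the wrongful act occurred.
The untolled deadline — 5 years after April 6, 2020 — is April 6, 2025.
Because the automatic bankruptcy stay ran from December 4, 2024 to March 22, 2025, the deadline is extended by 108 days to July 23, 2025.
The other events in the timeline have no effect on the limitation period under the stated rules.

July 23, 2025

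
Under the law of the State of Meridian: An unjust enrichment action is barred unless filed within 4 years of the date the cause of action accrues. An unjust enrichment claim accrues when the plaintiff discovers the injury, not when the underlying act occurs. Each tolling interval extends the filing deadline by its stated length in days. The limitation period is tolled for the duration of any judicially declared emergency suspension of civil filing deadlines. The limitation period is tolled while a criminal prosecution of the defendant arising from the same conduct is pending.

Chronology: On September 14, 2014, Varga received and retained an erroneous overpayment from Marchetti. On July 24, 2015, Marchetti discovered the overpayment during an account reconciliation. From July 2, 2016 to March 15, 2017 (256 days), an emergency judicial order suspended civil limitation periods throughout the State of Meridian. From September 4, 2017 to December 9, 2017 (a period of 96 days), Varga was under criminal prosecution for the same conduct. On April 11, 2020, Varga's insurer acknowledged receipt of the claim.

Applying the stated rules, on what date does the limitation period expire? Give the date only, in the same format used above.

Under the discovery rule, the claim accrued on July 24, 2015, when Marchetti discovered the injury — not on the September 14, 2014 date of the underlying act.
4 years from July 24, 2015 is July 24, 2019.
Because the emergency suspension of filing deadlines ran from July 2, 2016 to March 15, 2017, the deadline is extended by 256 days to April 5, 2020.
The pending criminal prosecution from September 4, 2017 to December 9, 2017 tolled the period for 96 days, extending the deadline to July 10, 2020.
Nothing else in the chronology tolls or restarts the period.

July 10, 2020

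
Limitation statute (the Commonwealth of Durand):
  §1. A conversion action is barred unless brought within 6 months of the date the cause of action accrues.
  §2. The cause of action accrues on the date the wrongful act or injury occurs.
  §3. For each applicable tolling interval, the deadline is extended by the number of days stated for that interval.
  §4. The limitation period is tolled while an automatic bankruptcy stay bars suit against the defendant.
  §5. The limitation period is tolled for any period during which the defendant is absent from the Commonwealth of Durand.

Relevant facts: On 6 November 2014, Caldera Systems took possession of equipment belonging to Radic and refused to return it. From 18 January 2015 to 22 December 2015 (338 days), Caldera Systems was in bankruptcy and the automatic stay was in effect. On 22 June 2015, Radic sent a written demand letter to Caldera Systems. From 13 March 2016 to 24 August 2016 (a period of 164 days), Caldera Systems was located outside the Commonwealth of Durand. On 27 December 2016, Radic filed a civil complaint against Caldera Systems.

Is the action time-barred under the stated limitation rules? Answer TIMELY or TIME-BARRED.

TIME-BARRED

The limitation period began to run on 6 November 2014.
Adding the 6 months base period to 6 November 2014 gives a deadline of 6 May 2015, before any tolling.
The automatic bankruptcy stay from 18 January 2015 to 22 December 2015 tolled the period for 338 days, extending the deadline to 8 April 2016.
The defendant's absence from the jurisdiction from 13 March 2016 to 24 August 2016 tolled the period for 164 days, extending the deadline to 19 September 2016.
The other events in the timeline have no effect on the limitation period under the stated rules.
Radic filed on 27 December 2016, after the 19 September 2016 deadline, so the action is time-barred.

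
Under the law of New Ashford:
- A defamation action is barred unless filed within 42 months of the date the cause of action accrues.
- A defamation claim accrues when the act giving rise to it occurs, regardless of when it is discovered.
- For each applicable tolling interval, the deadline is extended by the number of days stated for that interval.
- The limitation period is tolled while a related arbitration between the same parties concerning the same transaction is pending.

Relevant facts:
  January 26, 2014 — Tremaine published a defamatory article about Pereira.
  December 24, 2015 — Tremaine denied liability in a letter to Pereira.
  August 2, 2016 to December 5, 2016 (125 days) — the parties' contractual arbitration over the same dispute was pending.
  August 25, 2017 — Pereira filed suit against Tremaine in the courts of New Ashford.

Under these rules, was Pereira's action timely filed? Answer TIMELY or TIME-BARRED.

The cause of action accrued on January 26, 2014, the date of the act.
Adding the 42 months base period to January 26, 2014 gives a deadline of July 26, 2017, before any tolling.
The pending related arbitration from August 2, 2016 to December 5, 2016 tolled the period for 125 days, extending the deadline to November 28, 2017.
Nothing else in the chronology tolls or restarts the period.
Pereira filed on August 25, 2017, before the November 28, 2017 deadline, so the action is timely.

TIMELY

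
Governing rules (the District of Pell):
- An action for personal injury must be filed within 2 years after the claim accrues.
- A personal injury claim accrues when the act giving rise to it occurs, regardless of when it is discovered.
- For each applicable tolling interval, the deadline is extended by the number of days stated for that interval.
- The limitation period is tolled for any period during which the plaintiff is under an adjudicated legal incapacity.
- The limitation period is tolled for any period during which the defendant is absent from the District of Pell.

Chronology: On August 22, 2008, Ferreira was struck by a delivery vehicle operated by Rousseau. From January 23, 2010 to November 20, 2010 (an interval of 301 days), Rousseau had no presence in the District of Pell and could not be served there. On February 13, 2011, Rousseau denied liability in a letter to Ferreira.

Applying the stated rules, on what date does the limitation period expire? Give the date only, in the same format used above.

June 19, 2011

The claim accrued on August 22, 2008, when the wrongful act occurred.
The untolled deadline — 2 years after August 22, 2008 — is August 22, 2010.
The defendant's absence from the jurisdiction from January 23, 2010 to November 20, 2010 tolled the period for 301 days, extending the deadline to June 19, 2011.
The other events in the timeline have no effect on the limitation period under the stated rules.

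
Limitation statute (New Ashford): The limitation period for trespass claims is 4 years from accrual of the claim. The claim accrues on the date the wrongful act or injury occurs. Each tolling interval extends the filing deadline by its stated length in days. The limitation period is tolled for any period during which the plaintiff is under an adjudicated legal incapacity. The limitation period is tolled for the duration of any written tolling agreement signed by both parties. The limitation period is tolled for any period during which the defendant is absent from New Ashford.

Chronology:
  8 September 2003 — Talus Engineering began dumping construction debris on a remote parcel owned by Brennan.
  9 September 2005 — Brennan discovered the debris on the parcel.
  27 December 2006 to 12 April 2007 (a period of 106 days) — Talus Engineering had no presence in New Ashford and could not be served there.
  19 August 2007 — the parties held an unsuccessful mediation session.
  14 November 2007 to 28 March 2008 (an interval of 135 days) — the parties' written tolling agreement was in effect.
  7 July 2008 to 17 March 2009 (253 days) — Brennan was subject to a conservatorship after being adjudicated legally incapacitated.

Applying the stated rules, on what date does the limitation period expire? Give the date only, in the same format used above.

6 May 2008

Accrual is governed by the date of the act, so the period began to run on 8 September 2003; the later discovery on 9 September 2005 is irrelevant under the stated rule.
Adding the 4 years base period to 8 September 2003 gives a deadline of 8 September 2007, before any tolling.
Because the defendant's absence from the jurisdiction ran from 27 December 2006 to 12 April 2007, the deadline is extended by 106 days to 23 December 2007.
The period was tolled for 135 days by the written tolling agreement (14 November 2007 to 28 March 2008), pushing the deadline to 6 May 2008.
The plaintiff's legal incapacity from 7 July 2008 to 17 March 2009 began after the period had already run on 6 May 2008, so it has no tolling effect.
The other events in the timeline have no effect on the limitation period under the stated rules.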